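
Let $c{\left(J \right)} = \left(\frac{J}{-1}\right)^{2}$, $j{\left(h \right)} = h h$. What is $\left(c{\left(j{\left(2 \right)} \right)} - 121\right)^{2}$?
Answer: $11025$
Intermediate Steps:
$j{\left(h \right)} = h^{2}$
$c{\left(J \right)} = J^{2}$ ($c{\left(J \right)} = \left(J \left(-1\right)\right)^{2} = \left(- J\right)^{2} = J^{2}$)
$\left(c{\left(j{\left(2 \right)} \right)} - 121\right)^{2} = \left(\left(2^{2}\right)^{2} - 121\right)^{2} = \left(4^{2} - 121\right)^{2} = \left(16 - 121\right)^{2} = \left(-105\right)^{2} = 11025$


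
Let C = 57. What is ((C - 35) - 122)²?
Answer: 10000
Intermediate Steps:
((C - 35) - 122)² = ((57 - 35) - 122)² = (22 - 122)² = (-100)² = 10000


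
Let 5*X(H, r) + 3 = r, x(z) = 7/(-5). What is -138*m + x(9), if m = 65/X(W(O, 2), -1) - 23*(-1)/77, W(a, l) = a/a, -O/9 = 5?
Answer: 8600807/770 ≈ 11170.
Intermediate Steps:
x(z) = -7/5 (x(z) = 7*(-⅕) = -7/5)
O = -45 (O = -9*5 = -45)
W(a, l) = 1
X(H, r) = -⅗ + r/5
m = -24933/308 (m = 65/(-⅗ + (⅕)*(-1)) - 23*(-1)/77 = 65/(-⅗ - ⅕) + 23*(1/77) = 65/(-⅘) + 23/77 = 65*(-5/4) + 23/77 = -325/4 + 23/77 = -24933/308 ≈ -80.951)
-138*m + x(9) = -138*(-24933/308) - 7/5 = 1720377/154 - 7/5 = 8600807/770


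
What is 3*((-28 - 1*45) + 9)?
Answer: -192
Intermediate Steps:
3*((-28 - 1*45) + 9) = 3*((-28 - 45) + 9) = 3*(-73 + 9) = 3*(-64) = -192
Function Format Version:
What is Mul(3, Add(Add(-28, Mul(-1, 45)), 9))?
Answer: -192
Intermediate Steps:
Mul(3, Add(Add(-28, Mul(-1, 45)), 9)) = Mul(3, Add(Add(-28, -45), 9)) = Mul(3, Add(-73, 9)) = Mul(3, -64) = -192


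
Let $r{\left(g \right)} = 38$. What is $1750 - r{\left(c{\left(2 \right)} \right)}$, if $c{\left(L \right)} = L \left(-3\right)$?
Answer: $1712$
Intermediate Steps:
$c{\left(L \right)} = - 3 L$
$1750 - r{\left(c{\left(2 \right)} \right)} = 1750 - 38 = 1712$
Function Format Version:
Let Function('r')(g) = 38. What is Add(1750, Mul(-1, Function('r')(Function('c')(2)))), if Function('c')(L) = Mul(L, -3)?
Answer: 1712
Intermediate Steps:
Function('c')(L) = Mul(-3, L)
Add(1750, Mul(-1, Function('r')(Function('c')(2)))) = Add(1750, Mul(-1, 38)) = Add(1750, -38) = 1712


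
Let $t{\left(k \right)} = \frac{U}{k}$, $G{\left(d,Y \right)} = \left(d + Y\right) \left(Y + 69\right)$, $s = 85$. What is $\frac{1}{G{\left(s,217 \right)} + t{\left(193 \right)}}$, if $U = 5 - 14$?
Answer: $\frac{193}{16669787} \approx 1.1578 \cdot 10^{-5}$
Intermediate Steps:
$U = -9$ ($U = 5 - 14 = -9$)
$G{\left(d,Y \right)} = \left(69 + Y\right) \left(Y + d\right)$ ($G{\left(d,Y \right)} = \left(Y + d\right) \left(69 + Y\right) = \left(69 + Y\right) \left(Y + d\right)$)
$t{\left(k \right)} = - \frac{9}{k}$
$\frac{1}{G{\left(s,217 \right)} + t{\left(193 \right)}} = \frac{1}{\left(217^{2} + 69 \cdot 217 + 69 \cdot 85 + 217 \cdot 85\right) - \frac{9}{193}} = \frac{1}{\left(47089 + 14973 + 5865 + 18445\right) - \frac{9}{193}} = \frac{1}{86372 - \frac{9}{193}} = \frac{1}{\frac{16669787}{193}} = \frac{193}{16669787}$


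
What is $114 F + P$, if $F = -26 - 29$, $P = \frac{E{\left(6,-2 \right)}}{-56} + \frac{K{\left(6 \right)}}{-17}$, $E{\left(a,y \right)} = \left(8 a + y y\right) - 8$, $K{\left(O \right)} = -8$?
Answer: $- \frac{1492335}{238} \approx -6270.3$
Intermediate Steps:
$E{\left(a,y \right)} = -8 + y^{2} + 8 a$ ($E{\left(a,y \right)} = \left(8 a + y^{2}\right) - 8 = \left(y^{2} + 8 a\right) - 8 = -8 + y^{2} + 8 a$)
$P = - \frac{75}{238}$ ($P = \frac{-8 + \left(-2\right)^{2} + 8 \cdot 6}{-56} - \frac{8}{-17} = \left(-8 + 4 + 48\right) \left(- \frac{1}{56}\right) - - \frac{8}{17} = 44 \left(- \frac{1}{56}\right) + \frac{8}{17} = - \frac{11}{14} + \frac{8}{17} = - \frac{75}{238} \approx -0.31513$)
$F = -55$ ($F = -26 - 29 = -55$)
$114 F + P = 114 \left(-55\right) - \frac{75}{238} = -6270 - \frac{75}{238} = - \frac{1492335}{238}$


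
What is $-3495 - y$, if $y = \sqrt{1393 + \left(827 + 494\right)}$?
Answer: $-3495 - \sqrt{2714} \approx -3547.1$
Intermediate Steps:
$y = \sqrt{2714}$ ($y = \sqrt{1393 + 1321} = \sqrt{2714} \approx 52.096$)
$-3495 - y = -3495 - \sqrt{2714}$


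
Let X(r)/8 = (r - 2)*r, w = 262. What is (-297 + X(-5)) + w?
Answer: 245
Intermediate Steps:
X(r) = 8*r*(-2 + r) (X(r) = 8*((r - 2)*r) = 8*((-2 + r)*r) = 8*(r*(-2 + r)) = 8*r*(-2 + r))
(-297 + X(-5)) + w = (-297 + 8*(-5)*(-2 - 5)) + 262 = (-297 + 8*(-5)*(-7)) + 262 = (-297 + 280) + 262 = -17 + 262 = 245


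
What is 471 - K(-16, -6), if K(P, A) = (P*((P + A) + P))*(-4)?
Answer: 2903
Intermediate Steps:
K(P, A) = -4*P*(A + 2*P) (K(P, A) = (P*((A + P) + P))*(-4) = (P*(A + 2*P))*(-4) = -4*P*(A + 2*P))
471 - K(-16, -6) = 471 - (-4)*(-16)*(-6 + 2*(-16)) = 471 - (-4)*(-16)*(-6 - 32) = 471 - (-4)*(-16)*(-38) = 471 - 1*(-2432) = 471 + 2432 = 2903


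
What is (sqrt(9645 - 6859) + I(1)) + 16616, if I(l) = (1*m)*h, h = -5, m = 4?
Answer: 16596 + sqrt(2786) ≈ 16649.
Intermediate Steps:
I(l) = -20 (I(l) = (1*4)*(-5) = 4*(-5) = -20)
(sqrt(9645 - 6859) + I(1)) + 16616 = (sqrt(9645 - 6859) - 20) + 16616 = (sqrt(2786) - 20) + 16616 = (-20 + sqrt(2786)) + 16616 = 16596 + sqrt(2786)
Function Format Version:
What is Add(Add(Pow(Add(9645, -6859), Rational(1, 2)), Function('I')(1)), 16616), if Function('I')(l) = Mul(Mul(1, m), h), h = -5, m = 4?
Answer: Add(16596, Pow(2786, Rational(1, 2))) ≈ 16649.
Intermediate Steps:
Function('I')(l) = -20 (Function('I')(l) = Mul(Mul(1, 4), -5) = Mul(4, -5) = -20)
Add(Add(Pow(Add(9645, -6859), Rational(1, 2)), Function('I')(1)), 16616) = Add(Add(Pow(Add(9645, -6859), Rational(1, 2)), -20), 16616) = Add(Add(Pow(2786, Rational(1, 2)), -20), 16616) = Add(Add(-20, Pow(2786, Rational(1, 2))), 16616) = Add(16596, Pow(2786, Rational(1, 2)))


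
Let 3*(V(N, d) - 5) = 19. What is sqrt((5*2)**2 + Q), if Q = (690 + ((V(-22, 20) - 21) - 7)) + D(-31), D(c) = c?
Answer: sqrt(6681)/3 ≈ 27.246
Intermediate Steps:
V(N, d) = 34/3 (V(N, d) = 5 + (1/3)*19 = 5 + 19/3 = 34/3)
Q = 1927/3 (Q = (690 + ((34/3 - 21) - 7)) - 31 = (690 + (-29/3 - 7)) - 31 = (690 - 50/3) - 31 = 2020/3 - 31 = 1927/3 ≈ 642.33)
sqrt((5*2)**2 + Q) = sqrt((5*2)**2 + 1927/3) = sqrt(10**2 + 1927/3) = sqrt(100 + 1927/3) = sqrt(2227/3) = sqrt(6681)/3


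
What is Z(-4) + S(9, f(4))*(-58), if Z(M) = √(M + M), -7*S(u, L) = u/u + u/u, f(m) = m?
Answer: 116/7 + 2*I*√2 ≈ 16.571 + 2.8284*I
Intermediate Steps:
S(u, L) = -2/7 (S(u, L) = -(u/u + u/u)/7 = -(1 + 1)/7 = -⅐*2 = -2/7)
Z(M) = √2*√M (Z(M) = √(2*M) = √2*√M)
Z(-4) + S(9, f(4))*(-58) = √2*√(-4) - 2/7*(-58) = √2*(2*I) + 116/7 = 2*I*√2 + 116/7 = 116/7 + 2*I*√2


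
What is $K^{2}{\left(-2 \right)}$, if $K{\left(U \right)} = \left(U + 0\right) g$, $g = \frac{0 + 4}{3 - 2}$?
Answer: $64$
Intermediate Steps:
$g = 4$ ($g = \frac{4}{1} = 4 \cdot 1 = 4$)
$K{\left(U \right)} = 4 U$ ($K{\left(U \right)} = \left(U + 0\right) 4 = U 4 = 4 U$)
$K^{2}{\left(-2 \right)} = \left(4 \left(-2\right)\right)^{2} = \left(-8\right)^{2} = 64$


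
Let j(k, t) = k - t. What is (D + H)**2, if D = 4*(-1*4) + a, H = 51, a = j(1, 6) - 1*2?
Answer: 784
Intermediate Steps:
a = -7 (a = (1 - 1*6) - 1*2 = (1 - 6) - 2 = -5 - 2 = -7)
D = -23 (D = 4*(-1*4) - 7 = 4*(-4) - 7 = -16 - 7 = -23)
(D + H)**2 = (-23 + 51)**2 = 28**2 = 784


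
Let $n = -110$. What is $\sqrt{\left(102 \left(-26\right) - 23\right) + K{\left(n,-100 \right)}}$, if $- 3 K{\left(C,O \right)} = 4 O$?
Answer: $\frac{5 i \sqrt{915}}{3} \approx 50.415 i$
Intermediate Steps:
$K{\left(C,O \right)} = - \frac{4 O}{3}$
$\sqrt{\left(102 \left(-26\right) - 23\right) + K{\left(n,-100 \right)}} = \sqrt{\left(102 \left(-26\right) - 23\right) - - \frac{400}{3}} = \sqrt{\left(-2652 - 23\right) + \frac{400}{3}} = \sqrt{-2675 + \frac{400}{3}} = \sqrt{- \frac{7625}{3}} = \frac{5 i \sqrt{915}}{3}$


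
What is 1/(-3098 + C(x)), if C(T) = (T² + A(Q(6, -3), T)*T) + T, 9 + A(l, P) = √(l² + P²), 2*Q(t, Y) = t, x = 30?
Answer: -1219/2562872 - 45*√101/2562872 ≈ -0.00065210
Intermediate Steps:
Q(t, Y) = t/2
A(l, P) = -9 + √(P² + l²) (A(l, P) = -9 + √(l² + P²) = -9 + √(P² + l²))
C(T) = T + T² + T*(-9 + √(9 + T²)) (C(T) = (T² + (-9 + √(T² + ((½)*6)²))*T) + T = (T² + (-9 + √(T² + 3²))*T) + T = (T² + (-9 + √(T² + 9))*T) + T = (T² + (-9 + √(9 + T²))*T) + T = (T² + T*(-9 + √(9 + T²))) + T = T + T² + T*(-9 + √(9 + T²)))
1/(-3098 + C(x)) = 1/(-3098 + 30*(-8 + 30 + √(9 + 30²))) = 1/(-3098 + 30*(-8 + 30 + √(9 + 900))) = 1/(-3098 + 30*(-8 + 30 + √909)) = 1/(-3098 + 30*(-8 + 30 + 3*√101)) = 1/(-3098 + 30*(22 + 3*√101)) = 1/(-3098 + (660 + 90*√101)) = 1/(-2438 + 90*√101)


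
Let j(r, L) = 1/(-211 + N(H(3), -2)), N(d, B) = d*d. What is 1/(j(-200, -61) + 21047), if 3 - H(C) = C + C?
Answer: 202/4251493 ≈ 4.7513e-5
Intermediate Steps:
H(C) = 3 - 2*C (H(C) = 3 - (C + C) = 3 - 2*C)
N(d, B) = d**2
j(r, L) = -1/202 (j(r, L) = 1/(-211 + (3 - 2*3)**2) = 1/(-211 + (3 - 6)**2) = 1/(-211 + (-3)**2) = 1/(-211 + 9) = 1/(-202) = -1/202)
1/(j(-200, -61) + 21047) = 1/(-1/202 + 21047) = 1/(4251493/202) = 202/4251493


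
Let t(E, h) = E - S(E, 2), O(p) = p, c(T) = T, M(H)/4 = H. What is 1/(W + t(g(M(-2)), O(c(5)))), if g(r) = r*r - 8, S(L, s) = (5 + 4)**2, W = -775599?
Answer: -1/775624 ≈ -1.2893e-6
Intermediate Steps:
M(H) = 4*H
S(L, s) = 81 (S(L, s) = 9**2 = 81)
g(r) = -8 + r**2 (g(r) = r**2 - 8 = -8 + r**2)
t(E, h) = -81 + E (t(E, h) = E - 1*81 = E - 81 = -81 + E)
1/(W + t(g(M(-2)), O(c(5)))) = 1/(-775599 + (-81 + (-8 + (4*(-2))**2))) = 1/(-775599 + (-81 + (-8 + (-8)**2))) = 1/(-775599 + (-81 + (-8 + 64))) = 1/(-775599 + (-81 + 56)) = 1/(-775599 - 25) = 1/(-775624) = -1/775624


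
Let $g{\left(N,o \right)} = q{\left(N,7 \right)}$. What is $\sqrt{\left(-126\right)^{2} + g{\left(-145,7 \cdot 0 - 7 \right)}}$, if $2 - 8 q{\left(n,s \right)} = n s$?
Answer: $\frac{15 \sqrt{1138}}{4} \approx 126.5$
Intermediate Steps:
$q{\left(n,s \right)} = \frac{1}{4} - \frac{n s}{8}$
$g{\left(N,o \right)} = \frac{1}{4} - \frac{7 N}{8}$ ($g{\left(N,o \right)} = \frac{1}{4} - \frac{1}{8} N 7 = \frac{1}{4} - \frac{7 N}{8}$)
$\sqrt{\left(-126\right)^{2} + g{\left(-145,7 \cdot 0 - 7 \right)}} = \sqrt{\left(-126\right)^{2} + \left(\frac{1}{4} - - \frac{1015}{8}\right)} = \sqrt{15876 + \left(\frac{1}{4} + \frac{1015}{8}\right)} = \sqrt{15876 + \frac{1017}{8}} = \sqrt{\frac{128025}{8}} = \frac{15 \sqrt{1138}}{4}$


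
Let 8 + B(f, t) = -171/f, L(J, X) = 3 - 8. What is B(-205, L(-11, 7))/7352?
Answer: -1469/1507160 ≈ -0.00097468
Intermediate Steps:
L(J, X) = -5
B(f, t) = -8 - 171/f
B(-205, L(-11, 7))/7352 = (-8 - 171/(-205))/7352 = (-8 - 171*(-1/205))*(1/7352) = (-8 + 171/205)*(1/7352) = -1469/205*1/7352 = -1469/1507160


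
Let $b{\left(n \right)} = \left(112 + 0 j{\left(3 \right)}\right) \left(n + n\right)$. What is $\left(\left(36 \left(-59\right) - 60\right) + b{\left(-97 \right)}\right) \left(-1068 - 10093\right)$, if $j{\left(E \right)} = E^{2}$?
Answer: $266881832$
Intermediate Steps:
$b{\left(n \right)} = 224 n$ ($b{\left(n \right)} = \left(112 + 0 \cdot 3^{2}\right) \left(n + n\right) = \left(112 + 0 \cdot 9\right) 2 n = \left(112 + 0\right) 2 n = 112 \cdot 2 n = 224 n$)
$\left(\left(36 \left(-59\right) - 60\right) + b{\left(-97 \right)}\right) \left(-1068 - 10093\right) = \left(\left(36 \left(-59\right) - 60\right) + 224 \left(-97\right)\right) \left(-1068 - 10093\right) = \left(\left(-2124 - 60\right) - 21728\right) \left(-11161\right) = \left(-2184 - 21728\right) \left(-11161\right) = \left(-23912\right) \left(-11161\right) = 266881832$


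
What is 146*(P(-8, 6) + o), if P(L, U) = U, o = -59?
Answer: -7738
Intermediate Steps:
146*(P(-8, 6) + o) = 146*(6 - 59) = 146*(-53) = -7738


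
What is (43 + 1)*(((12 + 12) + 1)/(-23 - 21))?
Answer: -25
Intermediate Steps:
(43 + 1)*(((12 + 12) + 1)/(-23 - 21)) = 44*((24 + 1)/(-44)) = 44*(25*(-1/44)) = 44*(-25/44) = -25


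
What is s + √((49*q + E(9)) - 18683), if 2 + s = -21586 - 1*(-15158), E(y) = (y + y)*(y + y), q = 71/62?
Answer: -6430 + I*√70356298/62 ≈ -6430.0 + 135.29*I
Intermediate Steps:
q = 71/62 (q = 71*(1/62) = 71/62 ≈ 1.1452)
E(y) = 4*y² (E(y) = (2*y)*(2*y) = 4*y²)
s = -6430 (s = -2 + (-21586 - 1*(-15158)) = -2 + (-21586 + 15158) = -2 - 6428 = -6430)
s + √((49*q + E(9)) - 18683) = -6430 + √((49*(71/62) + 4*9²) - 18683) = -6430 + √((3479/62 + 4*81) - 18683) = -6430 + √((3479/62 + 324) - 18683) = -6430 + √(23567/62 - 18683) = -6430 + √(-1134779/62) = -6430 + I*√70356298/62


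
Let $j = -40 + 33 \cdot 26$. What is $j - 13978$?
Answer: $-13160$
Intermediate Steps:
$j = 818$ ($j = -40 + 858 = 818$)
$j - 13978 = 818 - 13978 = -13160$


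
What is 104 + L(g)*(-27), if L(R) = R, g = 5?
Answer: -31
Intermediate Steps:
104 + L(g)*(-27) = 104 + 5*(-27) = 104 - 135 = -31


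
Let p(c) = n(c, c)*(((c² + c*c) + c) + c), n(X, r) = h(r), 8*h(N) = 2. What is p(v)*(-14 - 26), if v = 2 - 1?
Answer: -40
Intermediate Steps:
h(N) = ¼ (h(N) = (⅛)*2 = ¼)
v = 1
n(X, r) = ¼
p(c) = c/2 + c²/2 (p(c) = (((c² + c*c) + c) + c)/4 = (((c² + c²) + c) + c)/4 = ((2*c² + c) + c)/4 = ((c + 2*c²) + c)/4 = (2*c + 2*c²)/4 = c/2 + c²/2)
p(v)*(-14 - 26) = ((½)*1*(1 + 1))*(-14 - 26) = ((½)*1*2)*(-40) = 1*(-40) = -40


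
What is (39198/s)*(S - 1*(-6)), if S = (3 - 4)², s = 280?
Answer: 19599/20 ≈ 979.95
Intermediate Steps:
S = 1 (S = (-1)² = 1)
(39198/s)*(S - 1*(-6)) = (39198/280)*(1 - 1*(-6)) = (39198*(1/280))*(1 + 6) = (19599/140)*7 = 19599/20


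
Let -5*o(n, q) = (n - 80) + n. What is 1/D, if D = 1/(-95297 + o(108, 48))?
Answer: -476621/5 ≈ -95324.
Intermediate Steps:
o(n, q) = 16 - 2*n/5 (o(n, q) = -((n - 80) + n)/5 = -((-80 + n) + n)/5 = -(-80 + 2*n)/5 = 16 - 2*n/5)
D = -5/476621 (D = 1/(-95297 + (16 - ⅖*108)) = 1/(-95297 + (16 - 216/5)) = 1/(-95297 - 136/5) = 1/(-476621/5) = -5/476621 ≈ -1.0491e-5)
1/D = 1/(-5/476621) = -476621/5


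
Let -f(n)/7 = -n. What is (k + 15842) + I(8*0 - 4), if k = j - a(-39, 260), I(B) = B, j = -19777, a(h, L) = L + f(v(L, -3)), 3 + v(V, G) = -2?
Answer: -4164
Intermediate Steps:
v(V, G) = -5 (v(V, G) = -3 - 2 = -5)
f(n) = 7*n (f(n) = -(-7)*n = 7*n)
a(h, L) = -35 + L (a(h, L) = L + 7*(-5) = L - 35 = -35 + L)
k = -20002 (k = -19777 - (-35 + 260) = -19777 - 1*225 = -19777 - 225 = -20002)
(k + 15842) + I(8*0 - 4) = (-20002 + 15842) + (8*0 - 4) = -4160 + (0 - 4) = -4160 - 4 = -4164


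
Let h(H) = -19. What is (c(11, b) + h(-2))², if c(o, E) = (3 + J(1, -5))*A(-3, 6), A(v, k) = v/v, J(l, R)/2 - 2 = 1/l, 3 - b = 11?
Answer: 100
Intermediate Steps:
b = -8 (b = 3 - 1*11 = 3 - 11 = -8)
J(l, R) = 4 + 2/l
A(v, k) = 1
c(o, E) = 9 (c(o, E) = (3 + (4 + 2/1))*1 = (3 + (4 + 2*1))*1 = (3 + (4 + 2))*1 = (3 + 6)*1 = 9*1 = 9)
(c(11, b) + h(-2))² = (9 - 19)² = (-10)² = 100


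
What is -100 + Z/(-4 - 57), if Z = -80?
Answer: -6020/61 ≈ -98.688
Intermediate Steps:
-100 + Z/(-4 - 57) = -100 - 80/(-4 - 57) = -100 - 80/(-61) = -100 - 1/61*(-80) = -100 + 80/61 = -6020/61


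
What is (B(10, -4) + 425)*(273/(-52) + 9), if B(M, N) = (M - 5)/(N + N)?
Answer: 50925/32 ≈ 1591.4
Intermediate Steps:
B(M, N) = (-5 + M)/(2*N) (B(M, N) = (-5 + M)/((2*N)) = (-5 + M)*(1/(2*N)) = (-5 + M)/(2*N))
(B(10, -4) + 425)*(273/(-52) + 9) = ((½)*(-5 + 10)/(-4) + 425)*(273/(-52) + 9) = ((½)*(-¼)*5 + 425)*(273*(-1/52) + 9) = (-5/8 + 425)*(-21/4 + 9) = (3395/8)*(15/4) = 50925/32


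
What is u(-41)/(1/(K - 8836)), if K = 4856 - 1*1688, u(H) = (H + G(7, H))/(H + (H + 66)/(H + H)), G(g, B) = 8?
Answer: -5112536/1129 ≈ -4528.4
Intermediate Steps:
u(H) = (8 + H)/(H + (66 + H)/(2*H)) (u(H) = (H + 8)/(H + (H + 66)/(H + H)) = (8 + H)/(H + (66 + H)/((2*H))) = (8 + H)/(H + (66 + H)*(1/(2*H))) = (8 + H)/(H + (66 + H)/(2*H)))
K = 3168 (K = 4856 - 1688 = 3168)
u(-41)/(1/(K - 8836)) = (2*(-41)*(8 - 41)/(66 - 41 + 2*(-41)²))/(1/(3168 - 8836)) = (2*(-41)*(-33)/(66 - 41 + 2*1681))/(1/(-5668)) = (2*(-41)*(-33)/(66 - 41 + 3362))/(-1/5668) = (2*(-41)*(-33)/3387)*(-5668) = (2*(-41)*(1/3387)*(-33))*(-5668) = (902/1129)*(-5668) = -5112536/1129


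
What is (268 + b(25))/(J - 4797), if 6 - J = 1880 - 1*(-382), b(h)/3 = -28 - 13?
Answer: -145/7053 ≈ -0.020559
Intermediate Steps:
b(h) = -123 (b(h) = 3*(-28 - 13) = 3*(-41) = -123)
J = -2256 (J = 6 - (1880 - 1*(-382)) = 6 - (1880 + 382) = 6 - 1*2262 = 6 - 2262 = -2256)
(268 + b(25))/(J - 4797) = (268 - 123)/(-2256 - 4797) = 145/(-7053) = 145*(-1/7053) = -145/7053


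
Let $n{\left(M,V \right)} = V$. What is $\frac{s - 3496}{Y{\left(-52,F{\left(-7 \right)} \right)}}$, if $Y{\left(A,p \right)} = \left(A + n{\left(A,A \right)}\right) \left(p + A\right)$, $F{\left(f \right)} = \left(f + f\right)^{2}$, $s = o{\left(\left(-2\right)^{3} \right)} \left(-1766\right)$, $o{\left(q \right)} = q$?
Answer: $- \frac{443}{624} \approx -0.70994$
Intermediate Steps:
$s = 14128$ ($s = \left(-2\right)^{3} \left(-1766\right) = \left(-8\right) \left(-1766\right) = 14128$)
$F{\left(f \right)} = 4 f^{2}$ ($F{\left(f \right)} = \left(2 f\right)^{2} = 4 f^{2}$)
$Y{\left(A,p \right)} = 2 A \left(A + p\right)$ ($Y{\left(A,p \right)} = \left(A + A\right) \left(p + A\right) = 2 A \left(A + p\right)$)
$\frac{s - 3496}{Y{\left(-52,F{\left(-7 \right)} \right)}} = \frac{14128 - 3496}{2 \left(-52\right) \left(-52 + 4 \left(-7\right)^{2}\right)} = \frac{10632}{2 \left(-52\right) \left(-52 + 4 \cdot 49\right)} = \frac{10632}{2 \left(-52\right) \left(-52 + 196\right)} = \frac{10632}{2 \left(-52\right) 144} = \frac{10632}{-14976} = 10632 \left(- \frac{1}{14976}\right) = - \frac{443}{624}$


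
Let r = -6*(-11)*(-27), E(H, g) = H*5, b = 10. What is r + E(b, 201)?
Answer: -1732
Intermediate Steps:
E(H, g) = 5*H
r = -1782 (r = 66*(-27) = -1782)
r + E(b, 201) = -1782 + 5*10 = -1782 + 50 = -1732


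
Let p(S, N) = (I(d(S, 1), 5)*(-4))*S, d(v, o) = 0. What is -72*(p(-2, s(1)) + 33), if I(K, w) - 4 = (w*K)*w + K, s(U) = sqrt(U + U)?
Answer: -4680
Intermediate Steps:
s(U) = sqrt(2)*sqrt(U) (s(U) = sqrt(2*U) = sqrt(2)*sqrt(U))
I(K, w) = 4 + K + K*w**2 (I(K, w) = 4 + ((w*K)*w + K) = 4 + ((K*w)*w + K) = 4 + (K*w**2 + K) = 4 + (K + K*w**2) = 4 + K + K*w**2)
p(S, N) = -16*S (p(S, N) = ((4 + 0 + 0*5**2)*(-4))*S = ((4 + 0 + 0*25)*(-4))*S = ((4 + 0 + 0)*(-4))*S = (4*(-4))*S = -16*S)
-72*(p(-2, s(1)) + 33) = -72*(-16*(-2) + 33) = -72*(32 + 33) = -72*65 = -4680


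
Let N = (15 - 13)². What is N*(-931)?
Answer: -3724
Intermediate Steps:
N = 4 (N = 2² = 4)
N*(-931) = 4*(-931) = -3724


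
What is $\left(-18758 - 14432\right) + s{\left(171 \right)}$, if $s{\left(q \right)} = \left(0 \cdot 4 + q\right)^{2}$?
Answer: $-3949$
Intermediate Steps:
$s{\left(q \right)} = q^{2}$ ($s{\left(q \right)} = \left(0 + q\right)^{2} = q^{2}$)
$\left(-18758 - 14432\right) + s{\left(171 \right)} = \left(-18758 - 14432\right) + 171^{2} = -33190 + 29241 = -3949$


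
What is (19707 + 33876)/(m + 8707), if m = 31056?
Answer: 53583/39763 ≈ 1.3476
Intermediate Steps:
(19707 + 33876)/(m + 8707) = (19707 + 33876)/(31056 + 8707) = 53583/39763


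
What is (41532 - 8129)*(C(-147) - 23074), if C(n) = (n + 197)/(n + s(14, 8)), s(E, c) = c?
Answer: -107134644408/139 ≈ -7.7075e+8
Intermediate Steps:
C(n) = (197 + n)/(8 + n) (C(n) = (n + 197)/(n + 8) = (197 + n)/(8 + n))
(41532 - 8129)*(C(-147) - 23074) = (41532 - 8129)*((197 - 147)/(8 - 147) - 23074) = 33403*(50/(-139) - 23074) = 33403*(-1/139*50 - 23074) = 33403*(-50/139 - 23074) = 33403*(-3207336/139) = -107134644408/139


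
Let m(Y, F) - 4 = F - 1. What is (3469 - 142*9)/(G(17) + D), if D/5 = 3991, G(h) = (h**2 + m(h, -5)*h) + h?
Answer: 2191/20227 ≈ 0.10832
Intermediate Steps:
m(Y, F) = 3 + F (m(Y, F) = 4 + (F - 1) = 4 + (-1 + F) = 3 + F)
G(h) = h**2 - h (G(h) = (h**2 + (3 - 5)*h) + h = (h**2 - 2*h) + h = h**2 - h)
D = 19955 (D = 5*3991 = 19955)
(3469 - 142*9)/(G(17) + D) = (3469 - 142*9)/(17*(-1 + 17) + 19955) = (3469 - 1278)/(17*16 + 19955) = 2191/(272 + 19955) = 2191/20227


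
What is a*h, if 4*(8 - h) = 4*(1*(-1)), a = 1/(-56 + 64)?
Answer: 9/8 ≈ 1.1250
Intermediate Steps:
a = ⅛ (a = 1/8 = ⅛ ≈ 0.12500)
h = 9 (h = 8 - (-1) = 8 - ¼*(-4) = 8 + 1 = 9)
a*h = (⅛)*9 = 9/8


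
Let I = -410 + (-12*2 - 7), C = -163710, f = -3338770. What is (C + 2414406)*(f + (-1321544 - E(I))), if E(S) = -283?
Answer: -10488313131576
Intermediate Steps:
I = -441 (I = -410 + (-24 - 7) = -410 - 31 = -441)
(C + 2414406)*(f + (-1321544 - E(I))) = (-163710 + 2414406)*(-3338770 + (-1321544 - 1*(-283))) = 2250696*(-3338770 + (-1321544 + 283)) = 2250696*(-3338770 - 1321261) = 2250696*(-4660031) = -10488313131576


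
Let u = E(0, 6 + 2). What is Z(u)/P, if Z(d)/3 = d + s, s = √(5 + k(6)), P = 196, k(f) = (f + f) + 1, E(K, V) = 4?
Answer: 3/49 + 9*√2/196 ≈ 0.12616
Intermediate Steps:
u = 4
k(f) = 1 + 2*f (k(f) = 2*f + 1 = 1 + 2*f)
s = 3*√2 (s = √(5 + (1 + 2*6)) = √(5 + (1 + 12)) = √(5 + 13) = √18 = 3*√2 ≈ 4.2426)
Z(d) = 3*d + 9*√2 (Z(d) = 3*(d + 3*√2) = 3*d + 9*√2)
Z(u)/P = (3*4 + 9*√2)/196 = (12 + 9*√2)/196 = 3/49 + 9*√2/196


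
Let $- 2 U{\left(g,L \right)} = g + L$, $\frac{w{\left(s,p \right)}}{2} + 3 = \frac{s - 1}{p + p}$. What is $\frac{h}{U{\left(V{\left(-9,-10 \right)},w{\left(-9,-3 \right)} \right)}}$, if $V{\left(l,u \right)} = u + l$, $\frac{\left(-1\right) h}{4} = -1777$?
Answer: $\frac{42648}{65} \approx 656.12$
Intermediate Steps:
$h = 7108$ ($h = \left(-4\right) \left(-1777\right) = 7108$)
$V{\left(l,u \right)} = l + u$
$w{\left(s,p \right)} = -6 + \frac{-1 + s}{p}$ ($w{\left(s,p \right)} = -6 + 2 \frac{s - 1}{p + p} = -6 + 2 \frac{-1 + s}{2 p} = -6 + \frac{-1 + s}{p}$)
$U{\left(g,L \right)} = - \frac{L}{2} - \frac{g}{2}$ ($U{\left(g,L \right)} = - \frac{g + L}{2} = - \frac{L + g}{2} = - \frac{L}{2} - \frac{g}{2}$)
$\frac{h}{U{\left(V{\left(-9,-10 \right)},w{\left(-9,-3 \right)} \right)}} = \frac{7108}{- \frac{\frac{1}{-3} \left(-1 - 9 - -18\right)}{2} - \frac{-9 - 10}{2}} = \frac{7108}{- \frac{\left(- \frac{1}{3}\right) \left(-1 - 9 + 18\right)}{2} - - \frac{19}{2}} = \frac{7108}{- \frac{\left(- \frac{1}{3}\right) 8}{2} + \frac{19}{2}} = \frac{7108}{\left(- \frac{1}{2}\right) \left(- \frac{8}{3}\right) + \frac{19}{2}} = \frac{7108}{\frac{4}{3} + \frac{19}{2}} = \frac{7108}{\frac{65}{6}} = 7108 \cdot \frac{6}{65} = \frac{42648}{65}$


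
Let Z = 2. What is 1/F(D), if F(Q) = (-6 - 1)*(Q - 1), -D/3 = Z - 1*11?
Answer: -1/182 ≈ -0.0054945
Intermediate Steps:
D = 27 (D = -3*(2 - 1*11) = -3*(2 - 11) = -3*(-9) = 27)
F(Q) = 7 - 7*Q (F(Q) = -7*(-1 + Q) = 7 - 7*Q)
1/F(D) = 1/(7 - 7*27) = 1/(7 - 189) = 1/(-182) = -1/182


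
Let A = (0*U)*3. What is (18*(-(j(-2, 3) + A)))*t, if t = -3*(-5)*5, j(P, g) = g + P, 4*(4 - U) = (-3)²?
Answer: -1350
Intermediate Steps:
U = 7/4 (U = 4 - ¼*(-3)² = 4 - ¼*9 = 4 - 9/4 = 7/4 ≈ 1.7500)
j(P, g) = P + g
A = 0 (A = (0*(7/4))*3 = 0*3 = 0)
t = 75 (t = 15*5 = 75)
(18*(-(j(-2, 3) + A)))*t = (18*(-((-2 + 3) + 0)))*75 = (18*(-(1 + 0)))*75 = (18*(-1*1))*75 = (18*(-1))*75 = -18*75 = -1350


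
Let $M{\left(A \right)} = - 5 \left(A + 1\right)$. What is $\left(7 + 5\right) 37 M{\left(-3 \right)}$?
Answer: $4440$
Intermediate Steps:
$M{\left(A \right)} = -5 - 5 A$ ($M{\left(A \right)} = - 5 \left(1 + A\right) = -5 - 5 A$)
$\left(7 + 5\right) 37 M{\left(-3 \right)} = \left(7 + 5\right) 37 \left(-5 - -15\right) = 12 \cdot 37 \left(-5 + 15\right) = 444 \cdot 10 = 4440$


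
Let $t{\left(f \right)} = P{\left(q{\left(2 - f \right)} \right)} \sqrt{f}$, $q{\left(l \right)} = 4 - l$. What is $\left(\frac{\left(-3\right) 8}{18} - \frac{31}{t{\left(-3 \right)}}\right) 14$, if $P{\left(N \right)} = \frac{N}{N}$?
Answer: $- \frac{56}{3} + \frac{434 i \sqrt{3}}{3} \approx -18.667 + 250.57 i$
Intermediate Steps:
$P{\left(N \right)} = 1$
$t{\left(f \right)} = \sqrt{f}$ ($t{\left(f \right)} = 1 \sqrt{f} = \sqrt{f}$)
$\left(\frac{\left(-3\right) 8}{18} - \frac{31}{t{\left(-3 \right)}}\right) 14 = \left(\frac{\left(-3\right) 8}{18} - \frac{31}{\sqrt{-3}}\right) 14 = \left(\left(-24\right) \frac{1}{18} - \frac{31}{i \sqrt{3}}\right) 14 = \left(- \frac{4}{3} - 31 \left(- \frac{i \sqrt{3}}{3}\right)\right) 14 = \left(- \frac{4}{3} + \frac{31 i \sqrt{3}}{3}\right) 14 = - \frac{56}{3} + \frac{434 i \sqrt{3}}{3}$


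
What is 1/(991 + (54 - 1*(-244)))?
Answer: 1/1289 ≈ 0.00077580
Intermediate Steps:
1/(991 + (54 - 1*(-244))) = 1/(991 + (54 + 244)) = 1/(991 + 298) = 1/1289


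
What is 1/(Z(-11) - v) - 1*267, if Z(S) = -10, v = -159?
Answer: -39782/149 ≈ -266.99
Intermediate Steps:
1/(Z(-11) - v) - 1*267 = 1/(-10 - 1*(-159)) - 1*267 = 1/(-10 + 159) - 267 = 1/149 - 267 = -39782/149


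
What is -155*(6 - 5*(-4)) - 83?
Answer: -4113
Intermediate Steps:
-155*(6 - 5*(-4)) - 83 = -155*(6 + 20) - 83 = -155*26 - 83 = -4030 - 83 = -4113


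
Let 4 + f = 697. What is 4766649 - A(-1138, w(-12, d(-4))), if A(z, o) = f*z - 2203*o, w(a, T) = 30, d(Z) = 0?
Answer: 5621373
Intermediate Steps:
f = 693 (f = -4 + 697 = 693)
A(z, o) = -2203*o + 693*z (A(z, o) = 693*z - 2203*o = -2203*o + 693*z)
4766649 - A(-1138, w(-12, d(-4))) = 4766649 - (-2203*30 + 693*(-1138)) = 4766649 - (-66090 - 788634) = 4766649 - 1*(-854724) = 4766649 + 854724 = 5621373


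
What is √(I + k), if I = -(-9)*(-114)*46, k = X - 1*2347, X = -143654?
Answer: I*√193197 ≈ 439.54*I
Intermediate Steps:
k = -146001 (k = -143654 - 1*2347 = -143654 - 2347 = -146001)
I = -47196 (I = -9*114*46 = -1026*46 = -47196)
√(I + k) = √(-47196 - 146001) = √(-193197) = I*√193197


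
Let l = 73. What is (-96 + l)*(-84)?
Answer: 1932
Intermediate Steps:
(-96 + l)*(-84) = (-96 + 73)*(-84) = -23*(-84) = 1932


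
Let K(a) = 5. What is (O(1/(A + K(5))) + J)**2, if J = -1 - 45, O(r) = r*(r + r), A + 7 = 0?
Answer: 8281/4 ≈ 2070.3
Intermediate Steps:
A = -7 (A = -7 + 0 = -7)
O(r) = 2*r**2 (O(r) = r*(2*r) = 2*r**2)
J = -46
(O(1/(A + K(5))) + J)**2 = (2*(1/(-7 + 5))**2 - 46)**2 = (2*(1/(-2))**2 - 46)**2 = (2*(-1/2)**2 - 46)**2 = (2*(1/4) - 46)**2 = (1/2 - 46)**2 = (-91/2)**2 = 8281/4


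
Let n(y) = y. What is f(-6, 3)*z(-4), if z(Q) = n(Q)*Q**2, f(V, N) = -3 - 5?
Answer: 512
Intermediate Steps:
f(V, N) = -8
z(Q) = Q**3 (z(Q) = Q*Q**2 = Q**3)
f(-6, 3)*z(-4) = -8*(-4)**3 = -8*(-64) = 512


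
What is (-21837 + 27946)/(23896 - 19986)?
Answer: 6109/3910 ≈ 1.5624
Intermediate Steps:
(-21837 + 27946)/(23896 - 19986) = 6109/3910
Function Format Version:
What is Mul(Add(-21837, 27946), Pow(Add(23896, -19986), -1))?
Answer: Rational(6109, 3910) ≈ 1.5624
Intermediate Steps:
Mul(Add(-21837, 27946), Pow(Add(23896, -19986), -1)) = Mul(6109, Pow(3910, -1)) = Mul(6109, Rational(1, 3910)) = Rational(6109, 3910)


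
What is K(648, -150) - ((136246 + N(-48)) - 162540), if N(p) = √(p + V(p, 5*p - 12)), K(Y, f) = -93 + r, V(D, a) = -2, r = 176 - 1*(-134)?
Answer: 26511 - 5*I*√2 ≈ 26511.0 - 7.0711*I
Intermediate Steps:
r = 310 (r = 176 + 134 = 310)
K(Y, f) = 217 (K(Y, f) = -93 + 310 = 217)
N(p) = √(-2 + p) (N(p) = √(p - 2) = √(-2 + p))
K(648, -150) - ((136246 + N(-48)) - 162540) = 217 - ((136246 + √(-2 - 48)) - 162540) = 217 - ((136246 + √(-50)) - 162540) = 217 - ((136246 + 5*I*√2) - 162540) = 217 - (-26294 + 5*I*√2) = 217 + (26294 - 5*I*√2) = 26511 - 5*I*√2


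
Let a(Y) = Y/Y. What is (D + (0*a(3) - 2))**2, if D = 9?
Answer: 49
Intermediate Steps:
a(Y) = 1
(D + (0*a(3) - 2))**2 = (9 + (0*1 - 2))**2 = (9 + (0 - 2))**2 = (9 - 2)**2 = 7**2 = 49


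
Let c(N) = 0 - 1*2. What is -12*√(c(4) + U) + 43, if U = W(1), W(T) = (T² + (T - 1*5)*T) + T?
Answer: 43 - 24*I ≈ 43.0 - 24.0*I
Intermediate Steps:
c(N) = -2 (c(N) = 0 - 2 = -2)
W(T) = T + T² + T*(-5 + T) (W(T) = (T² + (T - 5)*T) + T = (T² + (-5 + T)*T) + T = (T² + T*(-5 + T)) + T = T + T² + T*(-5 + T))
U = -2 (U = 2*1*(-2 + 1) = 2*1*(-1) = -2)
-12*√(c(4) + U) + 43 = -12*√(-2 - 2) + 43 = -24*I + 43 = 43 - 24*I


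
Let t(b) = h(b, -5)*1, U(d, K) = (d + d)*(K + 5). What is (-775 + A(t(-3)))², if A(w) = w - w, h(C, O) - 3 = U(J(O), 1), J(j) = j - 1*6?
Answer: 600625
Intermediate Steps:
J(j) = -6 + j (J(j) = j - 6 = -6 + j)
U(d, K) = 2*d*(5 + K) (U(d, K) = (2*d)*(5 + K) = 2*d*(5 + K))
h(C, O) = -69 + 12*O (h(C, O) = 3 + 2*(-6 + O)*(5 + 1) = 3 + 2*(-6 + O)*6 = 3 + (-72 + 12*O) = -69 + 12*O)
t(b) = -129 (t(b) = (-69 + 12*(-5))*1 = (-69 - 60)*1 = -129*1 = -129)
A(w) = 0
(-775 + A(t(-3)))² = (-775 + 0)² = (-775)² = 600625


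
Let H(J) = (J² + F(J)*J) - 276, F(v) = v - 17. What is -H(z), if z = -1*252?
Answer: -131016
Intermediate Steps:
F(v) = -17 + v
z = -252
H(J) = -276 + J² + J*(-17 + J) (H(J) = (J² + (-17 + J)*J) - 276 = (J² + J*(-17 + J)) - 276 = -276 + J² + J*(-17 + J))
-H(z) = -(-276 + (-252)² - 252*(-17 - 252)) = -(-276 + 63504 - 252*(-269)) = -(-276 + 63504 + 67788) = -1*131016 = -131016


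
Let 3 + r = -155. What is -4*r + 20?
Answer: 652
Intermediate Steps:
r = -158 (r = -3 - 155 = -158)
-4*r + 20 = -4*(-158) + 20 = 632 + 20 = 652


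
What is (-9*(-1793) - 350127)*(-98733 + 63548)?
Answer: 11751438150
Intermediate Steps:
(-9*(-1793) - 350127)*(-98733 + 63548) = (16137 - 350127)*(-35185) = -333990*(-35185) = 11751438150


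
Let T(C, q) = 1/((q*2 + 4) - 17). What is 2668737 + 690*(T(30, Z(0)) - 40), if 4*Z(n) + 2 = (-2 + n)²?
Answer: 5282159/2 ≈ 2.6411e+6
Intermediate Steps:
Z(n) = -½ + (-2 + n)²/4
T(C, q) = 1/(-13 + 2*q) (T(C, q) = 1/((2*q + 4) - 17) = 1/((4 + 2*q) - 17) = 1/(-13 + 2*q))
2668737 + 690*(T(30, Z(0)) - 40) = 2668737 + 690*(1/(-13 + 2*(-½ + (-2 + 0)²/4)) - 40) = 2668737 + 690*(1/(-13 + 2*(-½ + (¼)*(-2)²)) - 40) = 2668737 + 690*(1/(-13 + 2*(-½ + (¼)*4)) - 40) = 2668737 + 690*(1/(-13 + 2*(-½ + 1)) - 40) = 2668737 + 690*(1/(-13 + 2*(½)) - 40) = 2668737 + 690*(1/(-13 + 1) - 40) = 2668737 + 690*(1/(-12) - 40) = 2668737 + 690*(-1/12 - 40) = 2668737 + 690*(-481/12) = 2668737 - 55315/2 = 5282159/2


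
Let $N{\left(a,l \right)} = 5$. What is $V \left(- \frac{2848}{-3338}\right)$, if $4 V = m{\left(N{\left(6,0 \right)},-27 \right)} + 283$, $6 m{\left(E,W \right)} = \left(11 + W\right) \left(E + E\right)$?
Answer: $\frac{273764}{5007} \approx 54.676$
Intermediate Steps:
$m{\left(E,W \right)} = \frac{E \left(11 + W\right)}{3}$ ($m{\left(E,W \right)} = \frac{\left(11 + W\right) \left(E + E\right)}{6} = \frac{\left(11 + W\right) 2 E}{6} = \frac{2 E \left(11 + W\right)}{6} = \frac{E \left(11 + W\right)}{3}$)
$V = \frac{769}{12}$ ($V = \frac{\frac{1}{3} \cdot 5 \left(11 - 27\right) + 283}{4} = \frac{\frac{1}{3} \cdot 5 \left(-16\right) + 283}{4} = \frac{- \frac{80}{3} + 283}{4} = \frac{1}{4} \cdot \frac{769}{3} = \frac{769}{12} \approx 64.083$)
$V \left(- \frac{2848}{-3338}\right) = \frac{769 \left(- \frac{2848}{-3338}\right)}{12} = \frac{769 \left(\left(-2848\right) \left(- \frac{1}{3338}\right)\right)}{12} = \frac{769}{12} \cdot \frac{1424}{1669} = \frac{273764}{5007}$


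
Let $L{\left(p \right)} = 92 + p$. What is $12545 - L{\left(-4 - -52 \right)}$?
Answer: $12405$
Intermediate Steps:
$12545 - L{\left(-4 - -52 \right)} = 12545 - \left(92 - -48\right) = 12545 - \left(92 + \left(-4 + 52\right)\right) = 12545 - \left(92 + 48\right) = 12545 - 140 = 12405$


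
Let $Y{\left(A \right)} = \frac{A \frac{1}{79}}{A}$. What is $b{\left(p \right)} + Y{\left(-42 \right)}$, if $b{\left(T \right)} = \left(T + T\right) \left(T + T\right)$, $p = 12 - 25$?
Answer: $\frac{53405}{79} \approx 676.01$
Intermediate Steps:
$p = -13$
$b{\left(T \right)} = 4 T^{2}$ ($b{\left(T \right)} = 2 T 2 T = 4 T^{2}$)
$Y{\left(A \right)} = \frac{1}{79}$ ($Y{\left(A \right)} = \frac{A \frac{1}{79}}{A} = \frac{\frac{1}{79} A}{A} = \frac{1}{79}$)
$b{\left(p \right)} + Y{\left(-42 \right)} = 4 \left(-13\right)^{2} + \frac{1}{79} = 4 \cdot 169 + \frac{1}{79} = 676 + \frac{1}{79} = \frac{53405}{79}$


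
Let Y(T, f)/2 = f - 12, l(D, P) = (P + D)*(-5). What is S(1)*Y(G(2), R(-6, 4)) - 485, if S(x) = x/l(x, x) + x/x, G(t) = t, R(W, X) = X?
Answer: -2497/5 ≈ -499.40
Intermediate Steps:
l(D, P) = -5*D - 5*P (l(D, P) = (D + P)*(-5) = -5*D - 5*P)
Y(T, f) = -24 + 2*f (Y(T, f) = 2*(f - 12) = 2*(-12 + f) = -24 + 2*f)
S(x) = 9/10 (S(x) = x/(-5*x - 5*x) + x/x = x/((-10*x)) + 1 = x*(-1/(10*x)) + 1 = -⅒ + 1 = 9/10)
S(1)*Y(G(2), R(-6, 4)) - 485 = 9*(-24 + 2*4)/10 - 485 = 9*(-24 + 8)/10 - 485 = (9/10)*(-16) - 485 = -72/5 - 485 = -2497/5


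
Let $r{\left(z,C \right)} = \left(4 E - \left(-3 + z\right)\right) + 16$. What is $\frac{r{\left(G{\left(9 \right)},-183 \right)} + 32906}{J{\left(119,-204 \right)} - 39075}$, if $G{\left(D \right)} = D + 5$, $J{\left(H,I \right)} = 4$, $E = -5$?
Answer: $- \frac{32891}{39071} \approx -0.84183$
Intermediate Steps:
$G{\left(D \right)} = 5 + D$
$r{\left(z,C \right)} = -1 - z$ ($r{\left(z,C \right)} = \left(4 \left(-5\right) - \left(-3 + z\right)\right) + 16 = \left(-20 - \left(-3 + z\right)\right) + 16 = \left(-17 - z\right) + 16 = -1 - z$)
$\frac{r{\left(G{\left(9 \right)},-183 \right)} + 32906}{J{\left(119,-204 \right)} - 39075} = \frac{\left(-1 - \left(5 + 9\right)\right) + 32906}{4 - 39075} = \frac{\left(-1 - 14\right) + 32906}{-39071} = \left(\left(-1 - 14\right) + 32906\right) \left(- \frac{1}{39071}\right) = \left(-15 + 32906\right) \left(- \frac{1}{39071}\right) = 32891 \left(- \frac{1}{39071}\right) = - \frac{32891}{39071}$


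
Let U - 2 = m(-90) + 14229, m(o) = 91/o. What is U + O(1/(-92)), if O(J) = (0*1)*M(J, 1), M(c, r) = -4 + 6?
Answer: 1280699/90 ≈ 14230.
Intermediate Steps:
M(c, r) = 2
O(J) = 0 (O(J) = (0*1)*2 = 0*2 = 0)
U = 1280699/90 (U = 2 + (91/(-90) + 14229) = 2 + (91*(-1/90) + 14229) = 2 + (-91/90 + 14229) = 2 + 1280519/90 = 1280699/90 ≈ 14230.)
U + O(1/(-92)) = 1280699/90 + 0 = 1280699/90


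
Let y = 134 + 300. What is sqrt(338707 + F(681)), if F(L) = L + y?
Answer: 3*sqrt(37758) ≈ 582.94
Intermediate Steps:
y = 434
F(L) = 434 + L (F(L) = L + 434 = 434 + L)
sqrt(338707 + F(681)) = sqrt(338707 + (434 + 681)) = sqrt(338707 + 1115) = sqrt(339822) = 3*sqrt(37758)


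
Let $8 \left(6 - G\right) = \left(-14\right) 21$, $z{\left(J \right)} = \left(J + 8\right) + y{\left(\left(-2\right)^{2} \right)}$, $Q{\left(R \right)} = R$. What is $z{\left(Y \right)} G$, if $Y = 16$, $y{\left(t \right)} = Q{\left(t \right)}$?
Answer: $1197$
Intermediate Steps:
$y{\left(t \right)} = t$
$z{\left(J \right)} = 12 + J$ ($z{\left(J \right)} = \left(J + 8\right) + \left(-2\right)^{2} = \left(8 + J\right) + 4 = 12 + J$)
$G = \frac{171}{4}$ ($G = 6 - \frac{\left(-14\right) 21}{8} = 6 - - \frac{147}{4} = 6 + \frac{147}{4} = \frac{171}{4} \approx 42.75$)
$z{\left(Y \right)} G = \left(12 + 16\right) \frac{171}{4} = 28 \cdot \frac{171}{4} = 1197$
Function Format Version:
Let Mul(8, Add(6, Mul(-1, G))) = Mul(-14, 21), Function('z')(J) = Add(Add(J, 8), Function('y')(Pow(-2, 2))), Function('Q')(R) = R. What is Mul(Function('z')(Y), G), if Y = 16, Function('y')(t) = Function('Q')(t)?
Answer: 1197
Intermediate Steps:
Function('y')(t) = t
Function('z')(J) = Add(12, J) (Function('z')(J) = Add(Add(J, 8), Pow(-2, 2)) = Add(Add(8, J), 4) = Add(12, J))
G = Rational(171, 4) (G = Add(6, Mul(Rational(-1, 8), Mul(-14, 21))) = Add(6, Mul(Rational(-1, 8), -294)) = Add(6, Rational(147, 4)) = Rational(171, 4) ≈ 42.750)
Mul(Function('z')(Y), G) = Mul(Add(12, 16), Rational(171, 4)) = Mul(28, Rational(171, 4)) = 1197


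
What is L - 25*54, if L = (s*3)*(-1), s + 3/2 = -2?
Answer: -2679/2 ≈ -1339.5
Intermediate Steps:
s = -7/2 (s = -3/2 - 2 = -7/2 ≈ -3.5000)
L = 21/2 (L = -7/2*3*(-1) = -21/2*(-1) = 21/2 ≈ 10.500)
L - 25*54 = 21/2 - 25*54 = 21/2 - 1350 = -2679/2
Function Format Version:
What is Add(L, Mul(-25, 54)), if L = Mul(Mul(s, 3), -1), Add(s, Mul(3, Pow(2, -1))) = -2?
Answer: Rational(-2679, 2) ≈ -1339.5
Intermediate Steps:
s = Rational(-7, 2) (s = Add(Rational(-3, 2), -2) = Rational(-7, 2) ≈ -3.5000)
L = Rational(21, 2) (L = Mul(Mul(Rational(-7, 2), 3), -1) = Mul(Rational(-21, 2), -1) = Rational(21, 2) ≈ 10.500)
Add(L, Mul(-25, 54)) = Add(Rational(21, 2), Mul(-25, 54)) = Add(Rational(21, 2), -1350) = Rational(-2679, 2)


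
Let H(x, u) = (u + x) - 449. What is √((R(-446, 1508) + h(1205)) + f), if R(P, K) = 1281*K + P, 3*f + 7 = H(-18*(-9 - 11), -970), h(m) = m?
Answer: 7*√354885/3 ≈ 1390.0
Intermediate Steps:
H(x, u) = -449 + u + x
f = -1066/3 (f = -7/3 + (-449 - 970 - 18*(-9 - 11))/3 = -7/3 + (-449 - 970 - 18*(-20))/3 = -7/3 + (-449 - 970 + 360)/3 = -7/3 + (⅓)*(-1059) = -7/3 - 353 = -1066/3 ≈ -355.33)
R(P, K) = P + 1281*K
√((R(-446, 1508) + h(1205)) + f) = √(((-446 + 1281*1508) + 1205) - 1066/3) = √(((-446 + 1931748) + 1205) - 1066/3) = √((1931302 + 1205) - 1066/3) = √(1932507 - 1066/3) = √(5796455/3) = 7*√354885/3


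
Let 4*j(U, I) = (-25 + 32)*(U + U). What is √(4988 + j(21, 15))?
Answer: √20246/2 ≈ 71.144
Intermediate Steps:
j(U, I) = 7*U/2 (j(U, I) = ((-25 + 32)*(U + U))/4 = (7*(2*U))/4 = (14*U)/4 = 7*U/2)
√(4988 + j(21, 15)) = √(4988 + (7/2)*21) = √(4988 + 147/2) = √(10123/2) = √20246/2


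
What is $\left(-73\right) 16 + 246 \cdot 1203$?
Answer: $294770$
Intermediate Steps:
$\left(-73\right) 16 + 246 \cdot 1203 = -1168 + 295938 = 294770$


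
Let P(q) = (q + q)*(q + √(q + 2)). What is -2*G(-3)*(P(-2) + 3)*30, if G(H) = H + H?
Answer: 3960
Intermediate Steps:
G(H) = 2*H
P(q) = 2*q*(q + √(2 + q)) (P(q) = (2*q)*(q + √(2 + q)) = 2*q*(q + √(2 + q)))
-2*G(-3)*(P(-2) + 3)*30 = -2*2*(-3)*(2*(-2)*(-2 + √(2 - 2)) + 3)*30 = -(-12)*(2*(-2)*(-2 + √0) + 3)*30 = -(-12)*(2*(-2)*(-2 + 0) + 3)*30 = -(-12)*(2*(-2)*(-2) + 3)*30 = -(-12)*(8 + 3)*30 = -(-12)*11*30 = -2*(-66)*30 = 132*30 = 3960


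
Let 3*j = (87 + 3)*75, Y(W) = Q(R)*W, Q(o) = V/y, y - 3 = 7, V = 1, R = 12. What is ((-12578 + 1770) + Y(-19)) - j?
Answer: -130599/10 ≈ -13060.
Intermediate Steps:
y = 10 (y = 3 + 7 = 10)
Q(o) = ⅒ (Q(o) = 1/10 = 1*(⅒) = ⅒)
Y(W) = W/10
j = 2250 (j = ((87 + 3)*75)/3 = (90*75)/3 = (⅓)*6750 = 2250)
((-12578 + 1770) + Y(-19)) - j = ((-12578 + 1770) + (⅒)*(-19)) - 1*2250 = (-10808 - 19/10) - 2250 = -108099/10 - 2250 = -130599/10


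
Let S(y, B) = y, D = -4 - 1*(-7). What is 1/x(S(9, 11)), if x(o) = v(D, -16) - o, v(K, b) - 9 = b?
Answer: -1/16 ≈ -0.062500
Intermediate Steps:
D = 3 (D = -4 + 7 = 3)
v(K, b) = 9 + b
x(o) = -7 - o (x(o) = (9 - 16) - o = -7 - o)
1/x(S(9, 11)) = 1/(-7 - 1*9) = 1/(-7 - 9) = 1/(-16) = -1/16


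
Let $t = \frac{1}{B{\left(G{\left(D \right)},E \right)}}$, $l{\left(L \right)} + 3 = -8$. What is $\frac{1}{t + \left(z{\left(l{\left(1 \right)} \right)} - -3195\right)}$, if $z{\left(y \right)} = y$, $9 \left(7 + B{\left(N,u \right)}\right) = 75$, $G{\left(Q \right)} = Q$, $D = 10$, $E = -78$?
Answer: $\frac{4}{12739} \approx 0.000314$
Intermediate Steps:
$l{\left(L \right)} = -11$ ($l{\left(L \right)} = -3 - 8 = -11$)
$B{\left(N,u \right)} = \frac{4}{3}$ ($B{\left(N,u \right)} = -7 + \frac{1}{9} \cdot 75 = -7 + \frac{25}{3} = \frac{4}{3}$)
$t = \frac{3}{4}$ ($t = \frac{1}{\frac{4}{3}} = \frac{3}{4} \approx 0.75$)
$\frac{1}{t + \left(z{\left(l{\left(1 \right)} \right)} - -3195\right)} = \frac{1}{\frac{3}{4} - -3184} = \frac{1}{\frac{3}{4} + \left(-11 + 3195\right)} = \frac{1}{\frac{3}{4} + 3184} = \frac{1}{\frac{12739}{4}} = \frac{4}{12739}$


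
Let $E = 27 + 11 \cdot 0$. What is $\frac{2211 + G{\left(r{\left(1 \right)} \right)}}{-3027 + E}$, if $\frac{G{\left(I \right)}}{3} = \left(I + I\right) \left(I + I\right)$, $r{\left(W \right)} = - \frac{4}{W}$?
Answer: $- \frac{801}{1000} \approx -0.801$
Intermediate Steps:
$G{\left(I \right)} = 12 I^{2}$ ($G{\left(I \right)} = 3 \left(I + I\right) \left(I + I\right) = 3 \cdot 2 I 2 I = 3 \cdot 4 I^{2} = 12 I^{2}$)
$E = 27$ ($E = 27 + 0 = 27$)
$\frac{2211 + G{\left(r{\left(1 \right)} \right)}}{-3027 + E} = \frac{2211 + 12 \left(- \frac{4}{1}\right)^{2}}{-3027 + 27} = \frac{2211 + 12 \left(\left(-4\right) 1\right)^{2}}{-3000} = \left(2211 + 12 \left(-4\right)^{2}\right) \left(- \frac{1}{3000}\right) = \left(2211 + 12 \cdot 16\right) \left(- \frac{1}{3000}\right) = \left(2211 + 192\right) \left(- \frac{1}{3000}\right) = 2403 \left(- \frac{1}{3000}\right) = - \frac{801}{1000}$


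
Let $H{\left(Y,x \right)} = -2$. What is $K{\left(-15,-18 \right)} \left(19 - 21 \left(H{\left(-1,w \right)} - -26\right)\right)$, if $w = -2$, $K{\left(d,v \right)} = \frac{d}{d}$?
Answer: $-485$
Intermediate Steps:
$K{\left(d,v \right)} = 1$
$K{\left(-15,-18 \right)} \left(19 - 21 \left(H{\left(-1,w \right)} - -26\right)\right) = 1 \left(19 - 21 \left(-2 - -26\right)\right) = 1 \left(19 - 21 \left(-2 + 26\right)\right) = 1 \left(19 - 504\right) = 1 \left(-485\right) = -485$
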